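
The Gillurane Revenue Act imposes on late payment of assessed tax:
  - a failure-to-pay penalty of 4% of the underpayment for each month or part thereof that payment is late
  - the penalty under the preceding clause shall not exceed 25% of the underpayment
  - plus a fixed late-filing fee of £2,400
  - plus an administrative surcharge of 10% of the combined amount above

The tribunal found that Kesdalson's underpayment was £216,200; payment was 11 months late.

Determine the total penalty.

Accrued rate: 4% × 11 = 44%, capped at 25% → 25%
Failure-to-pay penalty: 25% of £216,200 = £54,050
Penalty before surcharge: £54,050 + £2,400 = £56,450
Administrative surcharge: 10% of £56,450 = £5,645
Total penalty: £56,450 + £5,645 = £62,095

£62,095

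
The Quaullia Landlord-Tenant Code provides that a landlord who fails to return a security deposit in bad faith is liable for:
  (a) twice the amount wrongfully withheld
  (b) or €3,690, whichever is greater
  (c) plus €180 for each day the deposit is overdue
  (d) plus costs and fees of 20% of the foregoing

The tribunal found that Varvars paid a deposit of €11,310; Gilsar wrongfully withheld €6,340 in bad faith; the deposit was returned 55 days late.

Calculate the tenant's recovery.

€27,096

Doubled: 2 × €6,340 = €12,680
Minimum €3,690: €12,680 meets the minimum, no increase.
Late-return penalty: 55 × €180 = €9,900
Damages plus late penalty: €12,680 + €9,900 = €22,580
Costs and fees: 20% of €22,580 = €4,516
Total recovery: €22,580 + €4,516 = €27,096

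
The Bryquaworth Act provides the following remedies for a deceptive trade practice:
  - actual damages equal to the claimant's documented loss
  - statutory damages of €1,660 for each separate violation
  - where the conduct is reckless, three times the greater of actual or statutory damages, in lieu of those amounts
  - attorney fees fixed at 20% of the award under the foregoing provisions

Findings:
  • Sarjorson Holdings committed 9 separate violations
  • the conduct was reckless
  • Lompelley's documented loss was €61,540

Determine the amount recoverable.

Statutory damages: 9 × €1,660 = €14,940
Greater of actual damages (€61,540) or statutory damages (€14,940): €61,540
Trebled: 3 × €61,540 = €184,620
Attorney fees: 20% of €184,620 = €36,924
Total recovery: €184,620 + €36,924 = €221,544

€221,544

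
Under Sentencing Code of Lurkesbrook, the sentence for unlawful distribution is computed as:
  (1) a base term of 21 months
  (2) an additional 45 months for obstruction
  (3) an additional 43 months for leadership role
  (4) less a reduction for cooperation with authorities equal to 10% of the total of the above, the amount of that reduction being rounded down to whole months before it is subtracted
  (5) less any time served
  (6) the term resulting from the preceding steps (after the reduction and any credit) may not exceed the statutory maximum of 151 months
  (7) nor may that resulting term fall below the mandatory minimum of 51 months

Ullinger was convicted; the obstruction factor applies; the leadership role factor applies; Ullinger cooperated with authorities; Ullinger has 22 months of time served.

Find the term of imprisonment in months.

Obstruction enhancement: +45 months
Leadership role enhancement: +43 months
Adjusted term: 21 months + 45 months + 43 months = 109 months
Cooperation with authorities reduction: 10% of 109 months = 10 months (rounded down)
After reduction: 109 − 10 = 99 months
Less time served: 99 months − 22 months = 77 months
Cap at 151 months: 77 months is within the cap, no reduction.
Minimum 51 months: 77 months meets the minimum, no increase.

77 months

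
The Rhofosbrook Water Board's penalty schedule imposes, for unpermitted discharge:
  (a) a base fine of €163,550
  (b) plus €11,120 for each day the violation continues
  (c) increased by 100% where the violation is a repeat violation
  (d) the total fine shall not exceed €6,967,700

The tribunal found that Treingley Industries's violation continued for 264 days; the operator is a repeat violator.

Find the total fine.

€6,198,460

Per-day component: 264 × €11,120 = €2,935,680
Base plus per-day: €163,550 + €2,935,680 = €3,099,230
Enhancement: 100% of €3,099,230 = €3,099,230
Enhanced fine: €3,099,230 + €3,099,230 = €6,198,460
Cap at €6,967,700: €6,198,460 is within the cap, no reduction.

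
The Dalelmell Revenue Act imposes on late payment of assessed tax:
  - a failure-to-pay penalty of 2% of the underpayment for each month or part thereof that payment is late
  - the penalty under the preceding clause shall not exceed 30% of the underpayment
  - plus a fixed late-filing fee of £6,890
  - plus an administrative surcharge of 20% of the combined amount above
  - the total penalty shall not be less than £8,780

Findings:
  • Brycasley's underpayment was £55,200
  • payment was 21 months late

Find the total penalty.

Accrued rate: 2% × 21 = 42%, capped at 30% → 30%
Failure-to-pay penalty: 30% of £55,200 = £16,560
Penalty before surcharge: £16,560 + £6,890 = £23,450
Administrative surcharge: 20% of £23,450 = £4,690
Total penalty: £23,450 + £4,690 = £28,140
Minimum £8,780: £28,140 meets the minimum, no increase.

Penalty: £28,140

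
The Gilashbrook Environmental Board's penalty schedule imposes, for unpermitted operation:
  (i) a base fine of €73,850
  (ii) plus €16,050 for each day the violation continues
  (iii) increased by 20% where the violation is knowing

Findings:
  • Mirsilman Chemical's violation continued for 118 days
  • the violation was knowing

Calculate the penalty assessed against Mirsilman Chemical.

€2,361,300

Per-day component: 118 × €16,050 = €1,893,900
Base plus per-day: €73,850 + €1,893,900 = €1,967,750
Enhancement: 20% of €1,967,750 = €393,550
Enhanced fine: €1,967,750 + €393,550 = €2,361,300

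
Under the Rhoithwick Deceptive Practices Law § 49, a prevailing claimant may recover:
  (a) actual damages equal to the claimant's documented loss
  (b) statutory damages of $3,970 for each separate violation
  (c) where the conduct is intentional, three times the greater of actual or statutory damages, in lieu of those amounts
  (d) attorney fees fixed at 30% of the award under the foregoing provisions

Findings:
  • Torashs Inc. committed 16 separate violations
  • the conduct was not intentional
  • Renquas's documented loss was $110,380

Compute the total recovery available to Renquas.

$226,070

Statutory damages: 16 × $3,970 = $63,520
Conduct not intentional: the in-lieu enhancement does not apply.
Actual plus statutory damages: $110,380 + $63,520 = $173,900
Attorney fees: 30% of $173,900 = $52,170
Total recovery: $173,900 + $52,170 = $226,070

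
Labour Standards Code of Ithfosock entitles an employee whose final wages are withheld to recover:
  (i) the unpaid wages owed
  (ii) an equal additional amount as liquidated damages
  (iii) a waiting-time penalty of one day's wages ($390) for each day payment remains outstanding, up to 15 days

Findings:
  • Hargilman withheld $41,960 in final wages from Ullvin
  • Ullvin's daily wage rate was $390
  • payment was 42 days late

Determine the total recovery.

Liquidated damages (equal amount): $41,960
Penalty days: min(42, 15) = 15
Waiting-time penalty: 15 × $390 = $5,850
Total award: $41,960 + $41,960 + $5,850 = $89,770

$89,770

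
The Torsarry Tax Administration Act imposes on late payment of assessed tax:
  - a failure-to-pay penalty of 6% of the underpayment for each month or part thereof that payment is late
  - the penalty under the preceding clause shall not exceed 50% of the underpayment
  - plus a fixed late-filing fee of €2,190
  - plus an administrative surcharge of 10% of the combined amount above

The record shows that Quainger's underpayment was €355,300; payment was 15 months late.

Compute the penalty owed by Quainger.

Accrued rate: 6% × 15 = 90%, capped at 50% → 50%
Failure-to-pay penalty: 50% of €355,300 = €177,650
Penalty before surcharge: €177,650 + €2,190 = €179,840
Administrative surcharge: 10% of €179,840 = €17,984
Total penalty: €179,840 + €17,984 = €197,824

€197,824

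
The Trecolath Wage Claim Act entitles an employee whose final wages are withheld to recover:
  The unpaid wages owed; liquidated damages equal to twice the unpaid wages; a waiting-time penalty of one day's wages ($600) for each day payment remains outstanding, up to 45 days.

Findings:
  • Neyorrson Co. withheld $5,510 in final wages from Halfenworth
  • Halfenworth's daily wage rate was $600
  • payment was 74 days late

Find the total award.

Doubled: 2 × $5,510 = $11,020
Penalty days: min(74, 45) = 45
Waiting-time penalty: 45 × $600 = $27,000
Total award: $5,510 + $11,020 + $27,000 = $43,530

$43,530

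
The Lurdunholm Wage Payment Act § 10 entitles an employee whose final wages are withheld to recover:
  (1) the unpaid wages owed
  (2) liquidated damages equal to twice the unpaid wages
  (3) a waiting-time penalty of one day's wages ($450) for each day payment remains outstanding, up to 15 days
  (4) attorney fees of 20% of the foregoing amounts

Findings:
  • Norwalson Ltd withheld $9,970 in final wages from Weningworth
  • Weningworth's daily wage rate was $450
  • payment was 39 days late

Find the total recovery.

Doubled: 2 × $9,970 = $19,940
Penalty days: min(39, 15) = 15
Waiting-time penalty: 15 × $450 = $6,750
Subtotal: $9,970 + $19,940 + $6,750 = $36,660
Attorney fees: 20% of $36,660 = $7,332
Total award: $36,660 + $7,332 = $43,992

$43,992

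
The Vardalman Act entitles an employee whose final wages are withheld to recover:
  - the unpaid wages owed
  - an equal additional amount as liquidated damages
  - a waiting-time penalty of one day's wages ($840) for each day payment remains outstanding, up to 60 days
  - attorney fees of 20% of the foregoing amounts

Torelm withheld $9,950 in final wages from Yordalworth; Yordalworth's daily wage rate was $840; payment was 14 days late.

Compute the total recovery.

$37,992

Liquidated damages (equal amount): $9,950
Penalty days: min(14, 60) = 14
Waiting-time penalty: 14 × $840 = $11,760
Subtotal: $9,950 + $9,950 + $11,760 = $31,660
Attorney fees: 20% of $31,660 = $6,332
Total award: $31,660 + $6,332 = $37,992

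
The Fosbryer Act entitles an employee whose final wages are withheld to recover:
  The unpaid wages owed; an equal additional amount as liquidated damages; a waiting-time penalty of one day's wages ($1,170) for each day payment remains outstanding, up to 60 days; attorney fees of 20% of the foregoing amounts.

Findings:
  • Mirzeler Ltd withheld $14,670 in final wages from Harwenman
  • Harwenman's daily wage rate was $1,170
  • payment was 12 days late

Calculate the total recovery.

Liquidated damages (equal amount): $14,670
Penalty days: min(12, 60) = 12
Waiting-time penalty: 12 × $1,170 = $14,040
Subtotal: $14,670 + $14,670 + $14,040 = $43,380
Attorney fees: 20% of $43,380 = $8,676
Total award: $43,380 + $8,676 = $52,056

$52,056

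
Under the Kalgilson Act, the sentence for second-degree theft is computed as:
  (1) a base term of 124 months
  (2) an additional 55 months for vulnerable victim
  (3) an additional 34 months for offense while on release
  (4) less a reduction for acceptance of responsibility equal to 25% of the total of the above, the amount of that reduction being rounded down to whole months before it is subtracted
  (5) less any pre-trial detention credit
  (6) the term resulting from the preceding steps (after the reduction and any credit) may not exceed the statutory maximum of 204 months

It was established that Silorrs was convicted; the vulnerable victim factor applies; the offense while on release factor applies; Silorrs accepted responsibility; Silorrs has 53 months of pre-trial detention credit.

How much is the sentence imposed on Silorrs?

107 months

Vulnerable victim enhancement: +55 months
Offense while on release enhancement: +34 months
Adjusted term: 124 months + 55 months + 34 months = 213 months
Acceptance of responsibility reduction: 25% of 213 months = 53 months (rounded down)
After reduction: 213 − 53 = 160 months
Less pre-trial detention credit: 160 months − 53 months = 107 months
Cap at 204 months: 107 months is within the cap, no reduction.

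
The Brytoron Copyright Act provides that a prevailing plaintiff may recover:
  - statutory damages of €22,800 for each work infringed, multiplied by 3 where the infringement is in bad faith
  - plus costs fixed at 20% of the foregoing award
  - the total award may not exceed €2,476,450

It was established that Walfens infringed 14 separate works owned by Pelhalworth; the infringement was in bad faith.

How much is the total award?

Statutory damages: 14 × €22,800 = €319,200
Trebled: 3 × €319,200 = €957,600
Costs: 20% of €957,600 = €191,520
Award plus costs: €957,600 + €191,520 = €1,149,120
Cap at €2,476,450: €1,149,120 is within the cap, no reduction.

Award: €1,149,120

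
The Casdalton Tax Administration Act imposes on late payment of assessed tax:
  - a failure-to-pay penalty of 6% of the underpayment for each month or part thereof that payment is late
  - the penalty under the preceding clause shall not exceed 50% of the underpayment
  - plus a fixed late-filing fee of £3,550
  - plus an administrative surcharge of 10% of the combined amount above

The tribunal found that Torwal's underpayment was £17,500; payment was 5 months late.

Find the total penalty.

Accrued rate: 6% × 5 = 30%, capped at 50% → 30%
Failure-to-pay penalty: 30% of £17,500 = £5,250
Penalty before surcharge: £5,250 + £3,550 = £8,800
Administrative surcharge: 10% of £8,800 = £880
Total penalty: £8,800 + £880 = £9,680

Penalty: £9,680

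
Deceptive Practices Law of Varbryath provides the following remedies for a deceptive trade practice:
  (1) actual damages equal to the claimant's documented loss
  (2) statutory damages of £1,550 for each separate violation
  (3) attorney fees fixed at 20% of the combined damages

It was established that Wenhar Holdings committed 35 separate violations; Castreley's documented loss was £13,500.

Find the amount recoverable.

£81,300

Statutory damages: 35 × £1,550 = £54,250
Combined damages: £13,500 + £54,250 = £67,750
Attorney fees: 20% of £67,750 = £13,550
Total recovery: £67,750 + £13,550 = £81,300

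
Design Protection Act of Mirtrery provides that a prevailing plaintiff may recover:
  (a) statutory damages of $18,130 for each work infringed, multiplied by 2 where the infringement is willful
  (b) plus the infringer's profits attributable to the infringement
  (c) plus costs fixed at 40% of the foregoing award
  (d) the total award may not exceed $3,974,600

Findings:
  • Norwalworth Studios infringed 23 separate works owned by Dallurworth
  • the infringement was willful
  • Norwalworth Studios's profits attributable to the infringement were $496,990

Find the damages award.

Statutory damages: 23 × $18,130 = $416,990
Doubled: 2 × $416,990 = $833,980
Combined award: $833,980 + $496,990 = $1,330,970
Costs: 40% of $1,330,970 = $532,388
Award plus costs: $1,330,970 + $532,388 = $1,863,358
Cap at $3,974,600: $1,863,358 is within the cap, no reduction.

$1,863,358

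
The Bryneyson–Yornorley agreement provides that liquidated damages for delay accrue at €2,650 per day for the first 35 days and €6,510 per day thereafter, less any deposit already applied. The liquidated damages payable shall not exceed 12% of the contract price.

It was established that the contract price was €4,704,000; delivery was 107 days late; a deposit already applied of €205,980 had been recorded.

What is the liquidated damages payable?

€355,490

First 35 days: 35 × €2,650 = €92,750
Remaining days: (107 − 35) × €6,510 = €468,720
Accrued per-day damages: €92,750 + €468,720 = €561,470
Less deposit already applied: €561,470 − €205,980 = €355,490
Cap: 12% of €4,704,000 = €564,480
Cap at €564,480: €355,490 is within the cap, no reduction.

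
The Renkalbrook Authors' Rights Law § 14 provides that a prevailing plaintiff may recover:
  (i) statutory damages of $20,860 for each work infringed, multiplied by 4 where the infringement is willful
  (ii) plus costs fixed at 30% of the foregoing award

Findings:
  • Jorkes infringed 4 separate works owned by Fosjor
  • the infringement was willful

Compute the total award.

Statutory damages: 4 × $20,860 = $83,440
Multiplied by 4: 4 × $83,440 = $333,760
Costs: 30% of $333,760 = $100,128
Award plus costs: $333,760 + $100,128 = $433,888

$433,888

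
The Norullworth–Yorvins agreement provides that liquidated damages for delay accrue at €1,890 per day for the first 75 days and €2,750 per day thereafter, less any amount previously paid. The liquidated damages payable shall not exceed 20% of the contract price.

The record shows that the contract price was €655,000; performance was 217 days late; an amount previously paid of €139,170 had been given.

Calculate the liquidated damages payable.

First 75 days: 75 × €1,890 = €141,750
Remaining days: (217 − 75) × €2,750 = €390,500
Accrued per-day damages: €141,750 + €390,500 = €532,250
Less amount previously paid: €532,250 − €139,170 = €393,080
Cap: 20% of €655,000 = €131,000
Cap at €131,000: €393,080 exceeds the cap → €131,000

€131,000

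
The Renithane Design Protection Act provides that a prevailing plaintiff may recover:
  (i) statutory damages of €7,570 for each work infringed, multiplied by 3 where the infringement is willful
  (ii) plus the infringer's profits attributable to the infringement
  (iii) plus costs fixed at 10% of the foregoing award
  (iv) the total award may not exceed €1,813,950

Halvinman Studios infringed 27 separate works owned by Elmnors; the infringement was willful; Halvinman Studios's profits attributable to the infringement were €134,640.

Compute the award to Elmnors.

Statutory damages: 27 × €7,570 = €204,390
Trebled: 3 × €204,390 = €613,170
Combined award: €613,170 + €134,640 = €747,810
Costs: 10% of €747,810 = €74,781
Award plus costs: €747,810 + €74,781 = €822,591
Cap at €1,813,950: €822,591 is within the cap, no reduction.

€822,591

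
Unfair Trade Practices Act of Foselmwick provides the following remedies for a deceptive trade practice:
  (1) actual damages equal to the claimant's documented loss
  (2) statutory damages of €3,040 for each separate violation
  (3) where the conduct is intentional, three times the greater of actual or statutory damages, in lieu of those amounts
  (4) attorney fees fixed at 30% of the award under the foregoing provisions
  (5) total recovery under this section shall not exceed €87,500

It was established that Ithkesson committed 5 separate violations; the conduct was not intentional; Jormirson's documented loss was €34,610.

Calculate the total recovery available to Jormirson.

Statutory damages: 5 × €3,040 = €15,200
Conduct not intentional: the in-lieu enhancement does not apply.
Actual plus statutory damages: €34,610 + €15,200 = €49,810
Attorney fees: 30% of €49,810 = €14,943
Total before cap: €49,810 + €14,943 = €64,753
Cap at €87,500: €64,753 is within the cap, no reduction.

€64,753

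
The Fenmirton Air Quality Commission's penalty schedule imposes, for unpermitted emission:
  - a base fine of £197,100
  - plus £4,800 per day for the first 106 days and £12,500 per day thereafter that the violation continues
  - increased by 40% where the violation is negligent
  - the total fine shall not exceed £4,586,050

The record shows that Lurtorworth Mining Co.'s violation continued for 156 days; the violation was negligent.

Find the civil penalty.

£1,863,260

First 106 days: 106 × £4,800 = £508,800
Remaining days: (156 − 106) × £12,500 = £625,000
Per-day component: £508,800 + £625,000 = £1,133,800
Base plus per-day: £197,100 + £1,133,800 = £1,330,900
Enhancement: 40% of £1,330,900 = £532,360
Enhanced fine: £1,330,900 + £532,360 = £1,863,260
Cap at £4,586,050: £1,863,260 is within the cap, no reduction.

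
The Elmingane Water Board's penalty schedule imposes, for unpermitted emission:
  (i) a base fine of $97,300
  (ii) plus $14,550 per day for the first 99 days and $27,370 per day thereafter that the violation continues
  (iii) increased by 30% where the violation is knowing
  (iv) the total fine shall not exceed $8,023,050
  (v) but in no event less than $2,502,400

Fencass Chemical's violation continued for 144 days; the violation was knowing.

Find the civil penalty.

First 99 days: 99 × $14,550 = $1,440,450
Remaining days: (144 − 99) × $27,370 = $1,231,650
Per-day component: $1,440,450 + $1,231,650 = $2,672,100
Base plus per-day: $97,300 + $2,672,100 = $2,769,400
Enhancement: 30% of $2,769,400 = $830,820
Enhanced fine: $2,769,400 + $830,820 = $3,600,220
Cap at $8,023,050: $3,600,220 is within the cap, no reduction.
Minimum $2,502,400: $3,600,220 meets the minimum, no increase.

Civil penalty: $3,600,220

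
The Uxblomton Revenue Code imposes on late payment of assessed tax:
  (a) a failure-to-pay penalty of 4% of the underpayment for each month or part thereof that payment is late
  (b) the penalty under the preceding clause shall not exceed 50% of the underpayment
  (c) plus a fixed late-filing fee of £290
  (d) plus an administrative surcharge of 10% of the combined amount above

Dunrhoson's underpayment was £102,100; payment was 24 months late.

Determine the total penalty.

£56,474

Accrued rate: 4% × 24 = 96%, capped at 50% → 50%
Failure-to-pay penalty: 50% of £102,100 = £51,050
Penalty before surcharge: £51,050 + £290 = £51,340
Administrative surcharge: 10% of £51,340 = £5,134
Total penalty: £51,340 + £5,134 = £56,474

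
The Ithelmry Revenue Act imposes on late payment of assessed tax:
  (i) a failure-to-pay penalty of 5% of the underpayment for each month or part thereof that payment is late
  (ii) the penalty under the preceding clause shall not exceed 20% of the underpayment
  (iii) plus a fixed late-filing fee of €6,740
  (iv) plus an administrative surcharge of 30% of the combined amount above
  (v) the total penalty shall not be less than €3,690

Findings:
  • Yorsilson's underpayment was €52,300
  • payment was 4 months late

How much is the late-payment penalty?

Penalty: €22,360

Accrued rate: 5% × 4 = 20%, capped at 20% → 20%
Failure-to-pay penalty: 20% of €52,300 = €10,460
Penalty before surcharge: €10,460 + €6,740 = €17,200
Administrative surcharge: 30% of €17,200 = €5,160
Total penalty: €17,200 + €5,160 = €22,360
Minimum €3,690: €22,360 meets the minimum, no increase.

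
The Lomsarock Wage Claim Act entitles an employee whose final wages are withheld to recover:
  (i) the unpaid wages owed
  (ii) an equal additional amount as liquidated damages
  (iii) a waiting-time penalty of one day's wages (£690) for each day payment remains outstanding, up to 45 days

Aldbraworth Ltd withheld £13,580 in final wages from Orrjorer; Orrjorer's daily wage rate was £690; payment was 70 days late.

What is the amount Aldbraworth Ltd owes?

£58,210

Liquidated damages (equal amount): £13,580
Penalty days: min(70, 45) = 45
Waiting-time penalty: 45 × £690 = £31,050
Total award: £13,580 + £13,580 + £31,050 = £58,210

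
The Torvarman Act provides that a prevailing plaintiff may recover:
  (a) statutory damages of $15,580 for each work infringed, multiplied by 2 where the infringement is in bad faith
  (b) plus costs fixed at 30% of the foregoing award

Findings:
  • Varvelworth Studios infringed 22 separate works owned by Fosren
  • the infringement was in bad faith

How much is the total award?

Statutory damages: 22 × $15,580 = $342,760
Doubled: 2 × $342,760 = $685,520
Costs: 30% of $685,520 = $205,656
Award plus costs: $685,520 + $205,656 = $891,176

$891,176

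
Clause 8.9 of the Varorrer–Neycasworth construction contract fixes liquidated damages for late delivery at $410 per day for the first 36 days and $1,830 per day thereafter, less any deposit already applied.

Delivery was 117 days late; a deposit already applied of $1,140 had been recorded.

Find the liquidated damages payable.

$161,850

First 36 days: 36 × $410 = $14,760
Remaining days: (117 − 36) × $1,830 = $148,230
Accrued per-day damages: $14,760 + $148,230 = $162,990
Less deposit already applied: $162,990 − $1,140 = $161,850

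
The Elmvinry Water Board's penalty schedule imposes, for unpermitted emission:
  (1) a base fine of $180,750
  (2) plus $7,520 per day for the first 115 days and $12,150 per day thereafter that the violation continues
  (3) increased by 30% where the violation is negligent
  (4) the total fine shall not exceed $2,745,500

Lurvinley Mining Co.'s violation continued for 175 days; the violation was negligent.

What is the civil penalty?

First 115 days: 115 × $7,520 = $864,800
Remaining days: (175 − 115) × $12,150 = $729,000
Per-day component: $864,800 + $729,000 = $1,593,800
Base plus per-day: $180,750 + $1,593,800 = $1,774,550
Enhancement: 30% of $1,774,550 = $532,365
Enhanced fine: $1,774,550 + $532,365 = $2,306,915
Cap at $2,745,500: $2,306,915 is within the cap, no reduction.

$2,306,915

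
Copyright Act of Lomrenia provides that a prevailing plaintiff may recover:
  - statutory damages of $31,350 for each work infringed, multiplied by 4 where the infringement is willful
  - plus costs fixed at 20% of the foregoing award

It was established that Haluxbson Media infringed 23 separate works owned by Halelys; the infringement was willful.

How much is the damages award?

$3,461,040

Statutory damages: 23 × $31,350 = $721,050
Multiplied by 4: 4 × $721,050 = $2,884,200
Costs: 20% of $2,884,200 = $576,840
Award plus costs: $2,884,200 + $576,840 = $3,461,040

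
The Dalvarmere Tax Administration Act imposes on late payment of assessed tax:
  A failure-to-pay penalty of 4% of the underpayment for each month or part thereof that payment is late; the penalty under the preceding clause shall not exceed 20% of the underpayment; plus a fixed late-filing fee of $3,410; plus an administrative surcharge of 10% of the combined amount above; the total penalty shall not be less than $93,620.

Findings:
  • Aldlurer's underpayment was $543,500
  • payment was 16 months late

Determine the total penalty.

$123,321

Accrued rate: 4% × 16 = 64%, capped at 20% → 20%
Failure-to-pay penalty: 20% of $543,500 = $108,700
Penalty before surcharge: $108,700 + $3,410 = $112,110
Administrative surcharge: 10% of $112,110 = $11,211
Total penalty: $112,110 + $11,211 = $123,321
Minimum $93,620: $123,321 meets the minimum, no increase.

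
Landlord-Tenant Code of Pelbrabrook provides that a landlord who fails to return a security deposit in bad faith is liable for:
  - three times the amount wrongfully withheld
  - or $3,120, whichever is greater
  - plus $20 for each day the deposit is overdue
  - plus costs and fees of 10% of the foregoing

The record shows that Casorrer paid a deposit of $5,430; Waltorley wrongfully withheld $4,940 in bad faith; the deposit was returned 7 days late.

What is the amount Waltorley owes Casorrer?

$16,456

Trebled: 3 × $4,940 = $14,820
Minimum $3,120: $14,820 meets the minimum, no increase.
Late-return penalty: 7 × $20 = $140
Damages plus late penalty: $14,820 + $140 = $14,960
Costs and fees: 10% of $14,960 = $1,496
Total recovery: $14,960 + $1,496 = $16,456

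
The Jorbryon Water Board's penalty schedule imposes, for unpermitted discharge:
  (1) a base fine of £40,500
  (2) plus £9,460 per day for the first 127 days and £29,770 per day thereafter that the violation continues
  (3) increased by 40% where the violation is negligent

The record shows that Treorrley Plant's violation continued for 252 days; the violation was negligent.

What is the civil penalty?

£6,948,438

First 127 days: 127 × £9,460 = £1,201,420
Remaining days: (252 − 127) × £29,770 = £3,721,250
Per-day component: £1,201,420 + £3,721,250 = £4,922,670
Base plus per-day: £40,500 + £4,922,670 = £4,963,170
Enhancement: 40% of £4,963,170 = £1,985,268
Enhanced fine: £4,963,170 + £1,985,268 = £6,948,438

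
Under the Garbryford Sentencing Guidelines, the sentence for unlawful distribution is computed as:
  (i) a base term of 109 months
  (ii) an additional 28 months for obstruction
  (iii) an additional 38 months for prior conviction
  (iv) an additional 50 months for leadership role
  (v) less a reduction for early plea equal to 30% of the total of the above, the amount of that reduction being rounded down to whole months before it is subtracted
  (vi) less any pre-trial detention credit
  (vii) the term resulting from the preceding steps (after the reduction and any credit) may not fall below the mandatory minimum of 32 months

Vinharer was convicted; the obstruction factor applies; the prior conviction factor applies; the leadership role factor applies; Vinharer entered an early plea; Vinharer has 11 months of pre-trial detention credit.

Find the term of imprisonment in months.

147 months

Obstruction enhancement: +28 months
Prior conviction enhancement: +38 months
Leadership role enhancement: +50 months
Adjusted term: 109 months + 28 months + 38 months + 50 months = 225 months
Early plea reduction: 30% of 225 months = 67 months (rounded down)
After reduction: 225 − 67 = 158 months
Less pre-trial detention credit: 158 months − 11 months = 147 months
Minimum 32 months: 147 months meets the minimum, no increase.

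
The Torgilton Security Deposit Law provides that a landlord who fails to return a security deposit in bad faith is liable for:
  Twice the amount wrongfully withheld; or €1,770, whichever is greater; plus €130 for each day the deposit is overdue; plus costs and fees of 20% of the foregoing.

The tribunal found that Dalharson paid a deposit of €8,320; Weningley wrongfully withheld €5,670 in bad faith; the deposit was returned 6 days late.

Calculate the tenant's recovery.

Doubled: 2 × €5,670 = €11,340
Minimum €1,770: €11,340 meets the minimum, no increase.
Late-return penalty: 6 × €130 = €780
Damages plus late penalty: €11,340 + €780 = €12,120
Costs and fees: 20% of €12,120 = €2,424
Total recovery: €12,120 + €2,424 = €14,544

€14,544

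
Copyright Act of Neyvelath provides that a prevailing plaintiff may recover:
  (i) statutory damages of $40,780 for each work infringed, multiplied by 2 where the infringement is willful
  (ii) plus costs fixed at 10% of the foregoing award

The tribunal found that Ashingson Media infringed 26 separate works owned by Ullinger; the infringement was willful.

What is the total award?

$2,332,616

Statutory damages: 26 × $40,780 = $1,060,280
Doubled: 2 × $1,060,280 = $2,120,560
Costs: 10% of $2,120,560 = $212,056
Award plus costs: $2,120,560 + $212,056 = $2,332,616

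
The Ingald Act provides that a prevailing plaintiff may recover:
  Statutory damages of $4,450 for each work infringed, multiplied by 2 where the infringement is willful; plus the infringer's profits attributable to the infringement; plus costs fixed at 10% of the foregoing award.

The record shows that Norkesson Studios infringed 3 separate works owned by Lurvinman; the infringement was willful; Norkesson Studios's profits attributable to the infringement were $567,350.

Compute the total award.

Statutory damages: 3 × $4,450 = $13,350
Doubled: 2 × $13,350 = $26,700
Combined award: $26,700 + $567,350 = $594,050
Costs: 10% of $594,050 = $59,405
Award plus costs: $594,050 + $59,405 = $653,455

$653,455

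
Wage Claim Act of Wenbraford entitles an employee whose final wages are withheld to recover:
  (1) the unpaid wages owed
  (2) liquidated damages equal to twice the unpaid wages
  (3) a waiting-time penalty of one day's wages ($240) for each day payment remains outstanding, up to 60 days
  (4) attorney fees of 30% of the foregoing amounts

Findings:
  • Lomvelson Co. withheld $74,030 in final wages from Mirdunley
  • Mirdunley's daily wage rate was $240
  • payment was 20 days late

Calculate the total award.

Doubled: 2 × $74,030 = $148,060
Penalty days: min(20, 60) = 20
Waiting-time penalty: 20 × $240 = $4,800
Subtotal: $74,030 + $148,060 + $4,800 = $226,890
Attorney fees: 30% of $226,890 = $68,067
Total award: $226,890 + $68,067 = $294,957

Total award: $294,957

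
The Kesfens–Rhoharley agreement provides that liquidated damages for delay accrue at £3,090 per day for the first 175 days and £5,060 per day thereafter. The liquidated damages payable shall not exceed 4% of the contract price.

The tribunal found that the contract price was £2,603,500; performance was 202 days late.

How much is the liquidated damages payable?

First 175 days: 175 × £3,090 = £540,750
Remaining days: (202 − 175) × £5,060 = £136,620
Accrued per-day damages: £540,750 + £136,620 = £677,370
Cap: 4% of £2,603,500 = £104,140
Cap at £104,140: £677,370 exceeds the cap → £104,140

£104,140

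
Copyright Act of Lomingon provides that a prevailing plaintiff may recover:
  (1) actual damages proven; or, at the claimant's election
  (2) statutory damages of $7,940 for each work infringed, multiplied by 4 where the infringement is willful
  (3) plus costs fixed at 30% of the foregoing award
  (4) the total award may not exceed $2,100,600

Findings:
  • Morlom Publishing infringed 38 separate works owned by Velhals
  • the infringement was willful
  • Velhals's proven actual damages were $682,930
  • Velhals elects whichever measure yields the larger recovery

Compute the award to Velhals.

$1,568,944

Statutory damages: 38 × $7,940 = $301,720
Multiplied by 4: 4 × $301,720 = $1,206,880
Greater of actual damages ($682,930) or enhanced statutory damages ($1,206,880): $1,206,880
Costs: 30% of $1,206,880 = $362,064
Award plus costs: $1,206,880 + $362,064 = $1,568,944
Cap at $2,100,600: $1,568,944 is within the cap, no reduction.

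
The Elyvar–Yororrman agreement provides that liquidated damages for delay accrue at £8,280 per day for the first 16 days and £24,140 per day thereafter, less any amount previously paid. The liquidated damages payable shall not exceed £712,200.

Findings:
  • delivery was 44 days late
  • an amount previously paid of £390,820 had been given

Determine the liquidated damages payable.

£417,580

First 16 days: 16 × £8,280 = £132,480
Remaining days: (44 − 16) × £24,140 = £675,920
Accrued per-day damages: £132,480 + £675,920 = £808,400
Less amount previously paid: £808,400 − £390,820 = £417,580
Cap at £712,200: £417,580 is within the cap, no reduction.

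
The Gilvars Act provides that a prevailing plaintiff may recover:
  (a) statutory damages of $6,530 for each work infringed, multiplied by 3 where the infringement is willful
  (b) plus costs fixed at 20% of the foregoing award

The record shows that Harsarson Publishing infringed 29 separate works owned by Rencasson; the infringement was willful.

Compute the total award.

$681,732

Statutory damages: 29 × $6,530 = $189,370
Trebled: 3 × $189,370 = $568,110
Costs: 20% of $568,110 = $113,622
Award plus costs: $568,110 + $113,622 = $681,732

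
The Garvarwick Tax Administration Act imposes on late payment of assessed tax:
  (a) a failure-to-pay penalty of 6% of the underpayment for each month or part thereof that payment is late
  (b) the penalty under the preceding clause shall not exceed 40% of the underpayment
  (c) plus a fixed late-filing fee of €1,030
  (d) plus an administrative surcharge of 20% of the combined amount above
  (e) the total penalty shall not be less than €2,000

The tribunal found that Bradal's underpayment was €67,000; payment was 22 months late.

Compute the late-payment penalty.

Accrued rate: 6% × 22 = 132%, capped at 40% → 40%
Failure-to-pay penalty: 40% of €67,000 = €26,800
Penalty before surcharge: €26,800 + €1,030 = €27,830
Administrative surcharge: 20% of €27,830 = €5,566
Total penalty: €27,830 + €5,566 = €33,396
Minimum €2,000: €33,396 meets the minimum, no increase.

Penalty: €33,396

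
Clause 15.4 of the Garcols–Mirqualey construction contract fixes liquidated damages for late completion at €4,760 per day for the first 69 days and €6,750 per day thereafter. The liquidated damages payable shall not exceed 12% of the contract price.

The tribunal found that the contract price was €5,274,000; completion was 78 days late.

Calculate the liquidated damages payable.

€389,190

First 69 days: 69 × €4,760 = €328,440
Remaining days: (78 − 69) × €6,750 = €60,750
Accrued per-day damages: €328,440 + €60,750 = €389,190
Cap: 12% of €5,274,000 = €632,880
Cap at €632,880: €389,190 is within the cap, no reduction.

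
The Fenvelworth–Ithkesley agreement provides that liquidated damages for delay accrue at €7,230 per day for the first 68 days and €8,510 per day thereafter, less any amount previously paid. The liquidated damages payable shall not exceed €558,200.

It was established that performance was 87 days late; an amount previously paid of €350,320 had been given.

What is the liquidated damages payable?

First 68 days: 68 × €7,230 = €491,640
Remaining days: (87 − 68) × €8,510 = €161,690
Accrued per-day damages: €491,640 + €161,690 = €653,330
Less amount previously paid: €653,330 − €350,320 = €303,010
Cap at €558,200: €303,010 is within the cap, no reduction.

€303,010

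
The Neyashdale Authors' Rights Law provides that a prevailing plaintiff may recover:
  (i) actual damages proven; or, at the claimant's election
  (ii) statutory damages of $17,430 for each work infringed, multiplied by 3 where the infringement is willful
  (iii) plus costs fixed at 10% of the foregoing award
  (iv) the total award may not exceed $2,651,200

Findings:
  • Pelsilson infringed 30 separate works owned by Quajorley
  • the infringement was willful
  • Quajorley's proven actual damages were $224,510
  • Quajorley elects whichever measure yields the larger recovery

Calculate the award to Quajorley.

Award: $1,725,570

Statutory damages: 30 × $17,430 = $522,900
Trebled: 3 × $522,900 = $1,568,700
Greater of actual damages ($224,510) or enhanced statutory damages ($1,568,700): $1,568,700
Costs: 10% of $1,568,700 = $156,870
Award plus costs: $1,568,700 + $156,870 = $1,725,570
Cap at $2,651,200: $1,725,570 is within the cap, no reduction.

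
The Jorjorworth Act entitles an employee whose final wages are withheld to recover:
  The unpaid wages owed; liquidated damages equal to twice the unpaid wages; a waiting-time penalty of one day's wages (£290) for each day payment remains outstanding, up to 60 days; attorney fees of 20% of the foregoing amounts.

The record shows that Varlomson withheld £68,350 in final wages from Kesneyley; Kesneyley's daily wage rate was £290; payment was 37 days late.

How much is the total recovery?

Total award: £258,936

Doubled: 2 × £68,350 = £136,700
Penalty days: min(37, 60) = 37
Waiting-time penalty: 37 × £290 = £10,730
Subtotal: £68,350 + £136,700 + £10,730 = £215,780
Attorney fees: 20% of £215,780 = £43,156
Total award: £215,780 + £43,156 = £258,936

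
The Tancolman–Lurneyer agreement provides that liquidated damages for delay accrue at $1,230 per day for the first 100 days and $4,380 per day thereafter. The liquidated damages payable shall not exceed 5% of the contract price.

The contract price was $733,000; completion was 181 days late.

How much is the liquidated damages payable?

$36,650

First 100 days: 100 × $1,230 = $123,000
Remaining days: (181 − 100) × $4,380 = $354,780
Accrued per-day damages: $123,000 + $354,780 = $477,780
Cap: 5% of $733,000 = $36,650
Cap at $36,650: $477,780 exceeds the cap → $36,650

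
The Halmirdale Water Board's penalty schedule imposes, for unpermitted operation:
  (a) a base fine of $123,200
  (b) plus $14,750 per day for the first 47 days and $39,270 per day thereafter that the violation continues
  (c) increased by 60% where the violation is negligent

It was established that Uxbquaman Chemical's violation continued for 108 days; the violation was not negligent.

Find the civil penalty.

$3,211,920

First 47 days: 47 × $14,750 = $693,250
Remaining days: (108 − 47) × $39,270 = $2,395,470
Per-day component: $693,250 + $2,395,470 = $3,088,720
Base plus per-day: $123,200 + $3,088,720 = $3,211,920
The violation was not negligent: no 60% increase.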